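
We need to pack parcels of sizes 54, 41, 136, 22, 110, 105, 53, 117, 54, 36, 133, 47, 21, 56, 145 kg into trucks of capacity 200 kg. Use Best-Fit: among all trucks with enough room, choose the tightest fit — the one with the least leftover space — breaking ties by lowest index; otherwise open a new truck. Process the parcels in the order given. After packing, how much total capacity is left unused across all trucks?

Put 54 kg in truck 1; 146 kg remain.
Put 41 kg in truck 1; 105 kg remain.
Put 136 kg in truck 2; 64 kg remain.
Put 22 kg in truck 2; 42 kg remain.
Put 110 kg in truck 3; 90 kg remain.
Put 105 kg in truck 1; 0 kg remain.
Put 53 kg in truck 3; 37 kg remain.
Put 117 kg in truck 4; 83 kg remain.
Put 54 kg in truck 4; 29 kg remain.
Put 36 kg in truck 3; 1 kg remain.
Put 133 kg in truck 5; 67 kg remain.
Put 47 kg in truck 5; 20 kg remain.
Put 21 kg in truck 4; 8 kg remain.
Put 56 kg in truck 6; 144 kg remain.
Put 145 kg in truck 7; 55 kg remain.
7 trucks × 200 kg = 1400 kg; used 1130 kg; unused 270 kg.

270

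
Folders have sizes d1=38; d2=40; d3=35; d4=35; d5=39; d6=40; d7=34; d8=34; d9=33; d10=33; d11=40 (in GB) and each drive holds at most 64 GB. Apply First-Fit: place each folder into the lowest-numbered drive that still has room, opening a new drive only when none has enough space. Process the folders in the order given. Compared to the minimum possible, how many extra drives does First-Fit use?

0

First-Fit: [38] [40] [35] [35] [39] [40] [34] [34] [33] [33] [40] → 11 drives.
11 folders exceed 32 GB (half the capacity), and no two of those can share a drive, so at least 11 drives are needed.
So 11 is already optimal.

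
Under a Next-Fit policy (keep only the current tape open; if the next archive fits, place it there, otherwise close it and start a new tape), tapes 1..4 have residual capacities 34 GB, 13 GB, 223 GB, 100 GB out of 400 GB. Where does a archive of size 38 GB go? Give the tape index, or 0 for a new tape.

4

Next-Fit only looks at tape 4, which has 100 GB free.
38 GB fits there.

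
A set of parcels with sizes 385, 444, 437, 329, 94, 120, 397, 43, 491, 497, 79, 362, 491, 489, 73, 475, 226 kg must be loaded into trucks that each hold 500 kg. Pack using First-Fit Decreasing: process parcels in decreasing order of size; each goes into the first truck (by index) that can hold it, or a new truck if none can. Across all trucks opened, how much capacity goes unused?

Sorted descending: 497, 491, 491, 489, 475, 444, 437, 397, 385, 362, 329, 226, 120, 94, 79, 73, 43.
truck 1: place 497 kg, 3 kg left
truck 2: place 491 kg, 9 kg left
truck 3: place 491 kg, 9 kg left
truck 4: place 489 kg, 11 kg left
truck 5: place 475 kg, 25 kg left
truck 6: place 444 kg, 56 kg left
truck 7: place 437 kg, 63 kg left
truck 8: place 397 kg, 103 kg left
truck 9: place 385 kg, 115 kg left
truck 10: place 362 kg, 138 kg left
truck 11: place 329 kg, 171 kg left
truck 12: place 226 kg, 274 kg left
truck 10: place 120 kg, 18 kg left
truck 8: place 94 kg, 9 kg left
truck 9: place 79 kg, 36 kg left
truck 11: place 73 kg, 98 kg left
truck 6: place 43 kg, 13 kg left
12 trucks × 500 kg = 6000 kg; used 5432 kg; unused 568 kg.

568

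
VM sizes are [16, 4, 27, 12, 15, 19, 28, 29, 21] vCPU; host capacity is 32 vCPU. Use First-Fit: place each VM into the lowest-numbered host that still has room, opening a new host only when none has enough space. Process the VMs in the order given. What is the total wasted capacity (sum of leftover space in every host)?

Put 16 vCPU in host 1; 16 vCPU remain.
Put 4 vCPU in host 1; 12 vCPU remain.
Put 27 vCPU in host 2; 5 vCPU remain.
Put 12 vCPU in host 1; 0 vCPU remain.
Put 15 vCPU in host 3; 17 vCPU remain.
Put 19 vCPU in host 4; 13 vCPU remain.
Put 28 vCPU in host 5; 4 vCPU remain.
Put 29 vCPU in host 6; 3 vCPU remain.
Put 21 vCPU in host 7; 11 vCPU remain.
7 hosts × 32 vCPU = 224 vCPU; used 171 vCPU; unused 53 vCPU.

53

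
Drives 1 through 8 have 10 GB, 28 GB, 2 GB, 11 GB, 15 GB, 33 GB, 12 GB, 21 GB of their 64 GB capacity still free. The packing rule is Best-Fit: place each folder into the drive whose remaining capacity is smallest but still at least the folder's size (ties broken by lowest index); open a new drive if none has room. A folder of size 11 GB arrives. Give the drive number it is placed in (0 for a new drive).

Drives with room: drive 2 (28 GB), drive 4 (11 GB), drive 5 (15 GB), drive 6 (33 GB), drive 7 (12 GB), drive 8 (21 GB).
Tightest fit is drive 4 with 11 GB free.

4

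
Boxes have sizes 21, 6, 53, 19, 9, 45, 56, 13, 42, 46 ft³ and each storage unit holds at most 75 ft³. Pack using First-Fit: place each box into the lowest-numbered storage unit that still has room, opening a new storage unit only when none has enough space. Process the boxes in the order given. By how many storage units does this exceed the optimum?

1

First-Fit: [21,6,19,9,13] [53] [45] [56] [42] [46] → 6 storage units.
Total size 310 ft³; any packing needs at least ⌈310/75⌉ = 5 storage units.
An optimal packing achieves that bound: [56,19] [53,21] [46,13,9,6] [45] [42] → 5 storage units.
Excess: 6 − 5 = 1.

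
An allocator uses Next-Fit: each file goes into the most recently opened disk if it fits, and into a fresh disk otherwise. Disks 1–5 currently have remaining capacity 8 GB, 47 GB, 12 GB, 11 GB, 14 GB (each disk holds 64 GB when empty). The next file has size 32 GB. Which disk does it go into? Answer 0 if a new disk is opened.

0

Next-Fit only looks at disk 5, which has 14 GB free.
32 GB does not fit, so a new disk is opened.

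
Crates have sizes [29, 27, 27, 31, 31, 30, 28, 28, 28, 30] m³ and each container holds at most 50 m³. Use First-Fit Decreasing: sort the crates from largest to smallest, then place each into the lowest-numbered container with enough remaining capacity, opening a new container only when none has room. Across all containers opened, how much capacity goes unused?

211

Sorted descending: 31, 31, 30, 30, 29, 28, 28, 28, 27, 27.
31 m³ → container 1 (remaining 19 m³)
31 m³ → container 2 (remaining 19 m³)
30 m³ → container 3 (remaining 20 m³)
30 m³ → container 4 (remaining 20 m³)
29 m³ → container 5 (remaining 21 m³)
28 m³ → container 6 (remaining 22 m³)
28 m³ → container 7 (remaining 22 m³)
28 m³ → container 8 (remaining 22 m³)
27 m³ → container 9 (remaining 23 m³)
27 m³ → container 10 (remaining 23 m³)
10 containers × 50 m³ = 500 m³; used 289 m³; unused 211 m³.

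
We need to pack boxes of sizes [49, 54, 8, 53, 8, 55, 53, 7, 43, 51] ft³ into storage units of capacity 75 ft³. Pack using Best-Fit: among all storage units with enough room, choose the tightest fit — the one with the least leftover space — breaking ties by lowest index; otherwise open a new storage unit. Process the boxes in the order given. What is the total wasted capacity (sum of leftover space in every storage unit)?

144

Put 49 ft³ in storage unit 1; 26 ft³ remain.
Put 54 ft³ in storage unit 2; 21 ft³ remain.
Put 8 ft³ in storage unit 2; 13 ft³ remain.
Put 53 ft³ in storage unit 3; 22 ft³ remain.
Put 8 ft³ in storage unit 2; 5 ft³ remain.
Put 55 ft³ in storage unit 4; 20 ft³ remain.
Put 53 ft³ in storage unit 5; 22 ft³ remain.
Put 7 ft³ in storage unit 4; 13 ft³ remain.
Put 43 ft³ in storage unit 6; 32 ft³ remain.
Put 51 ft³ in storage unit 7; 24 ft³ remain.
7 storage units × 75 ft³ = 525 ft³; used 381 ft³; unused 144 ft³.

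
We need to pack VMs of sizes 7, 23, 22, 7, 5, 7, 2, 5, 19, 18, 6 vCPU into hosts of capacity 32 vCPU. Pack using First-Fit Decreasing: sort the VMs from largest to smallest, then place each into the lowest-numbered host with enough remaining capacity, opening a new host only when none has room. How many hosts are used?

4 hosts

Sorted descending: 23, 22, 19, 18, 7, 7, 7, 6, 5, 5, 2.
23 vCPU → host 1 (remaining 9 vCPU)
22 vCPU → host 2 (remaining 10 vCPU)
19 vCPU → host 3 (remaining 13 vCPU)
18 vCPU → host 4 (remaining 14 vCPU)
7 vCPU → host 1 (remaining 2 vCPU)
7 vCPU → host 2 (remaining 3 vCPU)
7 vCPU → host 3 (remaining 6 vCPU)
6 vCPU → host 3 (remaining 0 vCPU)
5 vCPU → host 4 (remaining 9 vCPU)
5 vCPU → host 4 (remaining 4 vCPU)
2 vCPU → host 1 (remaining 0 vCPU)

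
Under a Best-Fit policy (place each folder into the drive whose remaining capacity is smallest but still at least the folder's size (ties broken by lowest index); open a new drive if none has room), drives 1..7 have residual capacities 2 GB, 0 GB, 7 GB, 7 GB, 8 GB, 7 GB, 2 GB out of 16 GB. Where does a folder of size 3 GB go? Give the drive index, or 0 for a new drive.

Drives with room: drive 3 (7 GB), drive 4 (7 GB), drive 5 (8 GB), drive 6 (7 GB).
Tightest fit is drive 3 with 7 GB free.

3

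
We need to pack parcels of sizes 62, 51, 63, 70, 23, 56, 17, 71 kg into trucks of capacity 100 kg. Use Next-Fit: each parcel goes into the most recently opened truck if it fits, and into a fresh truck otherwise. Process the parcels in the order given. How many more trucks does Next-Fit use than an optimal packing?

Next-Fit: [62] [51] [63] [70,23] [56,17] [71] → 6 trucks.
6 parcels exceed 50 kg (half the capacity), and no two of those can share a truck, so at least 6 trucks are needed.
So 6 is already optimal.

0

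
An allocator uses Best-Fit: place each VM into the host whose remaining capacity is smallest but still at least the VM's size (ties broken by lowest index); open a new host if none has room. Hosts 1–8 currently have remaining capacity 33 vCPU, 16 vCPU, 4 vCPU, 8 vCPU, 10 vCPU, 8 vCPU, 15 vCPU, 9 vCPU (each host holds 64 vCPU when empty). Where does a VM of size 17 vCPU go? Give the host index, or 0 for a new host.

1

Hosts with room: host 1 (33 vCPU).
Tightest fit is host 1 with 33 vCPU free.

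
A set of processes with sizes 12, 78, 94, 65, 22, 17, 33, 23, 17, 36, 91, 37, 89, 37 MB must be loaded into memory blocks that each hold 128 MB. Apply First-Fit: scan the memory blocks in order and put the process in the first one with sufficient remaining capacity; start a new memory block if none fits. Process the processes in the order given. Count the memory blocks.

6

memory block 1: place 12 MB, 116 MB left
memory block 1: place 78 MB, 38 MB left
memory block 2: place 94 MB, 34 MB left
memory block 3: place 65 MB, 63 MB left
memory block 1: place 22 MB, 16 MB left
memory block 2: place 17 MB, 17 MB left
memory block 3: place 33 MB, 30 MB left
memory block 3: place 23 MB, 7 MB left
memory block 2: place 17 MB, 0 MB left
memory block 4: place 36 MB, 92 MB left
memory block 4: place 91 MB, 1 MB left
memory block 5: place 37 MB, 91 MB left
memory block 5: place 89 MB, 2 MB left
memory block 6: place 37 MB, 91 MB left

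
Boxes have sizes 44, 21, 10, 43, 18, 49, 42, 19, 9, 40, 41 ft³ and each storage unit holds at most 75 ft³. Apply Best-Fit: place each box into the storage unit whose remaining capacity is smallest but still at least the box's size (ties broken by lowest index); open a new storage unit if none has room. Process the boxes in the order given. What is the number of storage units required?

44 ft³ → storage unit 1 (remaining 31 ft³)
21 ft³ → storage unit 1 (remaining 10 ft³)
10 ft³ → storage unit 1 (remaining 0 ft³)
43 ft³ → storage unit 2 (remaining 32 ft³)
18 ft³ → storage unit 2 (remaining 14 ft³)
49 ft³ → storage unit 3 (remaining 26 ft³)
42 ft³ → storage unit 4 (remaining 33 ft³)
19 ft³ → storage unit 3 (remaining 7 ft³)
9 ft³ → storage unit 2 (remaining 5 ft³)
40 ft³ → storage unit 5 (remaining 35 ft³)
41 ft³ → storage unit 6 (remaining 34 ft³)

6 storage units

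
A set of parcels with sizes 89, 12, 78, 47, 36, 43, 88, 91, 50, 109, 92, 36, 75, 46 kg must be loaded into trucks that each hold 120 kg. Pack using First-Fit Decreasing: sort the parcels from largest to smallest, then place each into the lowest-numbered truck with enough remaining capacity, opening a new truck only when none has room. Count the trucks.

9

Sorted descending: 109, 92, 91, 89, 88, 78, 75, 50, 47, 46, 43, 36, 36, 12.
Put 109 kg in truck 1; 11 kg remain.
Put 92 kg in truck 2; 28 kg remain.
Put 91 kg in truck 3; 29 kg remain.
Put 89 kg in truck 4; 31 kg remain.
Put 88 kg in truck 5; 32 kg remain.
Put 78 kg in truck 6; 42 kg remain.
Put 75 kg in truck 7; 45 kg remain.
Put 50 kg in truck 8; 70 kg remain.
Put 47 kg in truck 8; 23 kg remain.
Put 46 kg in truck 9; 74 kg remain.
Put 43 kg in truck 7; 2 kg remain.
Put 36 kg in truck 6; 6 kg remain.
Put 36 kg in truck 9; 38 kg remain.
Put 12 kg in truck 2; 16 kg remain.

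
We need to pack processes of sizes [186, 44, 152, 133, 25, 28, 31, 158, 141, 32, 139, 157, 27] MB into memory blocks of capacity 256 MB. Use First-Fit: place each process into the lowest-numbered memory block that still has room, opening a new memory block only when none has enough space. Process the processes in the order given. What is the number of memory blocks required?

7

Put 186 MB in memory block 1; 70 MB remain.
Put 44 MB in memory block 1; 26 MB remain.
Put 152 MB in memory block 2; 104 MB remain.
Put 133 MB in memory block 3; 123 MB remain.
Put 25 MB in memory block 1; 1 MB remain.
Put 28 MB in memory block 2; 76 MB remain.
Put 31 MB in memory block 2; 45 MB remain.
Put 158 MB in memory block 4; 98 MB remain.
Put 141 MB in memory block 5; 115 MB remain.
Put 32 MB in memory block 2; 13 MB remain.
Put 139 MB in memory block 6; 117 MB remain.
Put 157 MB in memory block 7; 99 MB remain.
Put 27 MB in memory block 3; 96 MB remain.
Final memory blocks: [186,44,25] [152,28,31,32] [133,27] [158] [141] [139] [157].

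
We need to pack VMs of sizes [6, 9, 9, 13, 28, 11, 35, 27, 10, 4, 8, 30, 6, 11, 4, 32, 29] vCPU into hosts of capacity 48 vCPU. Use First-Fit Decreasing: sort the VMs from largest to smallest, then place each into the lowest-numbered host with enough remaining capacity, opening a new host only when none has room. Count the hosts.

6 hosts

Sorted descending: 35, 32, 30, 29, 28, 27, 13, 11, 11, 10, 9, 9, 8, 6, 6, 4, 4.
35 vCPU → host 1 (remaining 13 vCPU)
32 vCPU → host 2 (remaining 16 vCPU)
30 vCPU → host 3 (remaining 18 vCPU)
29 vCPU → host 4 (remaining 19 vCPU)
28 vCPU → host 5 (remaining 20 vCPU)
27 vCPU → host 6 (remaining 21 vCPU)
13 vCPU → host 1 (remaining 0 vCPU)
11 vCPU → host 2 (remaining 5 vCPU)
11 vCPU → host 3 (remaining 7 vCPU)
10 vCPU → host 4 (remaining 9 vCPU)
9 vCPU → host 4 (remaining 0 vCPU)
9 vCPU → host 5 (remaining 11 vCPU)
8 vCPU → host 5 (remaining 3 vCPU)
6 vCPU → host 3 (remaining 1 vCPU)
6 vCPU → host 6 (remaining 15 vCPU)
4 vCPU → host 2 (remaining 1 vCPU)
4 vCPU → host 6 (remaining 11 vCPU)
Final hosts: [35,13] [32,11,4] [30,11,6] [29,10,9] [28,9,8] [27,6,4].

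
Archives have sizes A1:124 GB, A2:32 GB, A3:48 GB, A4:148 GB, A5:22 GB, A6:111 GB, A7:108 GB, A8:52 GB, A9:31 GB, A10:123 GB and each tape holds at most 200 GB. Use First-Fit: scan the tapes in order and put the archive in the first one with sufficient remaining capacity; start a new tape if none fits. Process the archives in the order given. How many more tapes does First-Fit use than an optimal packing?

0

First-Fit: [124,32,22] [48,148] [111,52,31] [108] [123] → 5 tapes.
5 archives exceed 100 GB (half the capacity), and no two of those can share a tape, so at least 5 tapes are needed.
So 5 is already optimal.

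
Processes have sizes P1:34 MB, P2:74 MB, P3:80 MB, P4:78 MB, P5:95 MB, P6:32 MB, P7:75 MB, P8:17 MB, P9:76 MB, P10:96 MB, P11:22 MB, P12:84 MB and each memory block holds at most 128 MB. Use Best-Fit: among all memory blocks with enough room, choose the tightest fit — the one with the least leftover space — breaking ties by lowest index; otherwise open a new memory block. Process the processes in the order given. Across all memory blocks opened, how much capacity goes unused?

Put P1 (34 MB) in memory block 1; 94 MB remain.
Put P2 (74 MB) in memory block 1; 20 MB remain.
Put P3 (80 MB) in memory block 2; 48 MB remain.
Put P4 (78 MB) in memory block 3; 50 MB remain.
Put P5 (95 MB) in memory block 4; 33 MB remain.
Put P6 (32 MB) in memory block 4; 1 MB remain.
Put P7 (75 MB) in memory block 5; 53 MB remain.
Put P8 (17 MB) in memory block 1; 3 MB remain.
Put P9 (76 MB) in memory block 6; 52 MB remain.
Put P10 (96 MB) in memory block 7; 32 MB remain.
Put P11 (22 MB) in memory block 7; 10 MB remain.
Put P12 (84 MB) in memory block 8; 44 MB remain.
8 memory blocks × 128 MB = 1024 MB; used 763 MB; unused 261 MB.

261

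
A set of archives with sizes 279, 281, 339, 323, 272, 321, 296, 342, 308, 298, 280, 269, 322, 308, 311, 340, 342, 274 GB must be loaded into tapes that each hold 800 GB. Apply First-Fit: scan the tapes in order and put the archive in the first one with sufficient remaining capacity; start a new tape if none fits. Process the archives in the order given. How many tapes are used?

9 tapes

279 GB → tape 1 (remaining 521 GB)
281 GB → tape 1 (remaining 240 GB)
339 GB → tape 2 (remaining 461 GB)
323 GB → tape 2 (remaining 138 GB)
272 GB → tape 3 (remaining 528 GB)
321 GB → tape 3 (remaining 207 GB)
296 GB → tape 4 (remaining 504 GB)
342 GB → tape 4 (remaining 162 GB)
308 GB → tape 5 (remaining 492 GB)
298 GB → tape 5 (remaining 194 GB)
280 GB → tape 6 (remaining 520 GB)
269 GB → tape 6 (remaining 251 GB)
322 GB → tape 7 (remaining 478 GB)
308 GB → tape 7 (remaining 170 GB)
311 GB → tape 8 (remaining 489 GB)
340 GB → tape 8 (remaining 149 GB)
342 GB → tape 9 (remaining 458 GB)
274 GB → tape 9 (remaining 184 GB)
Final tapes: [279,281] [339,323] [272,321] [296,342] [308,298] [280,269] [322,308] [311,340] [342,274].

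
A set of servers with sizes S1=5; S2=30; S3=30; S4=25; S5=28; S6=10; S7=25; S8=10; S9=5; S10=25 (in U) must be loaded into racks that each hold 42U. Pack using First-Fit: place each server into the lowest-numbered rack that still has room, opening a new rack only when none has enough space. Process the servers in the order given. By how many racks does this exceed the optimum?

0

First-Fit: [5,30,5] [30,10] [25,10] [28] [25] [25] → 6 racks.
6 servers exceed 21U (half the capacity), and no two of those can share a rack, so at least 6 racks are needed.
So 6 is already optimal.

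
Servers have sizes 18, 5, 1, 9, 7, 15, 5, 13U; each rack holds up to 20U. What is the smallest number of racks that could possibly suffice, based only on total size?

4

Total size = 18 + 5 + 1 + 9 + 7 + 15 + 5 + 13 = 73U.
⌈73 / 20⌉ = 4.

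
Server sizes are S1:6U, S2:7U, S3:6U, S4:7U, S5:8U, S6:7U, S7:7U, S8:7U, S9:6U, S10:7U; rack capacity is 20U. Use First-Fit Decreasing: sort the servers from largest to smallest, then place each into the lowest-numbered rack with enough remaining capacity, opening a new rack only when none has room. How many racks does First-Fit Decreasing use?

Sorted descending: 8, 7, 7, 7, 7, 7, 7, 6, 6, 6.
8U → rack 1 (remaining 12U)
7U → rack 1 (remaining 5U)
7U → rack 2 (remaining 13U)
7U → rack 2 (remaining 6U)
7U → rack 3 (remaining 13U)
7U → rack 3 (remaining 6U)
7U → rack 4 (remaining 13U)
6U → rack 2 (remaining 0U)
6U → rack 3 (remaining 0U)
6U → rack 4 (remaining 7U)
Final racks: [8,7] [7,7,6] [7,7,6] [7,6].

4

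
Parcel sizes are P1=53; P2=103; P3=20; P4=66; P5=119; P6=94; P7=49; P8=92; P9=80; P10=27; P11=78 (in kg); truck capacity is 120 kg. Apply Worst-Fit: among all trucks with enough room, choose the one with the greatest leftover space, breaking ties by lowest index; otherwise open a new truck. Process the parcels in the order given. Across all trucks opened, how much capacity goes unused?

truck 1: place P1 (53 kg), 67 kg left
truck 2: place P2 (103 kg), 17 kg left
truck 1: place P3 (20 kg), 47 kg left
truck 3: place P4 (66 kg), 54 kg left
truck 4: place P5 (119 kg), 1 kg left
truck 5: place P6 (94 kg), 26 kg left
truck 3: place P7 (49 kg), 5 kg left
truck 6: place P8 (92 kg), 28 kg left
truck 7: place P9 (80 kg), 40 kg left
truck 1: place P10 (27 kg), 20 kg left
truck 8: place P11 (78 kg), 42 kg left
8 trucks × 120 kg = 960 kg; used 781 kg; unused 179 kg.

179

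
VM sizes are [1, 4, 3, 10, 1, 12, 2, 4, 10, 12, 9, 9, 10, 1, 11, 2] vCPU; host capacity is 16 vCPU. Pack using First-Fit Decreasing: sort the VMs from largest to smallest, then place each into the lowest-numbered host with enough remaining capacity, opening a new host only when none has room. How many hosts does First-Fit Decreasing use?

8 hosts

Sorted descending: 12, 12, 11, 10, 10, 10, 9, 9, 4, 4, 3, 2, 2, 1, 1, 1.
host 1: place 12 vCPU, 4 vCPU left
host 2: place 12 vCPU, 4 vCPU left
host 3: place 11 vCPU, 5 vCPU left
host 4: place 10 vCPU, 6 vCPU left
host 5: place 10 vCPU, 6 vCPU left
host 6: place 10 vCPU, 6 vCPU left
host 7: place 9 vCPU, 7 vCPU left
host 8: place 9 vCPU, 7 vCPU left
host 1: place 4 vCPU, 0 vCPU left
host 2: place 4 vCPU, 0 vCPU left
host 3: place 3 vCPU, 2 vCPU left
host 3: place 2 vCPU, 0 vCPU left
host 4: place 2 vCPU, 4 vCPU left
host 4: place 1 vCPU, 3 vCPU left
host 4: place 1 vCPU, 2 vCPU left
host 4: place 1 vCPU, 1 vCPU left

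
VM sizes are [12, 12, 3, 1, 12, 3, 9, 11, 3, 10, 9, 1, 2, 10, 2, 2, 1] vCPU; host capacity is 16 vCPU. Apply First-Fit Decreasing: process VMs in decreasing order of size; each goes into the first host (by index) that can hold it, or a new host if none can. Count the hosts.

Sorted descending: 12, 12, 12, 11, 10, 10, 9, 9, 3, 3, 3, 2, 2, 2, 1, 1, 1.
host 1: place 12 vCPU, 4 vCPU left
host 2: place 12 vCPU, 4 vCPU left
host 3: place 12 vCPU, 4 vCPU left
host 4: place 11 vCPU, 5 vCPU left
host 5: place 10 vCPU, 6 vCPU left
host 6: place 10 vCPU, 6 vCPU left
host 7: place 9 vCPU, 7 vCPU left
host 8: place 9 vCPU, 7 vCPU left
host 1: place 3 vCPU, 1 vCPU left
host 2: place 3 vCPU, 1 vCPU left
host 3: place 3 vCPU, 1 vCPU left
host 4: place 2 vCPU, 3 vCPU left
host 4: place 2 vCPU, 1 vCPU left
host 5: place 2 vCPU, 4 vCPU left
host 1: place 1 vCPU, 0 vCPU left
host 2: place 1 vCPU, 0 vCPU left
host 3: place 1 vCPU, 0 vCPU left

8 hosts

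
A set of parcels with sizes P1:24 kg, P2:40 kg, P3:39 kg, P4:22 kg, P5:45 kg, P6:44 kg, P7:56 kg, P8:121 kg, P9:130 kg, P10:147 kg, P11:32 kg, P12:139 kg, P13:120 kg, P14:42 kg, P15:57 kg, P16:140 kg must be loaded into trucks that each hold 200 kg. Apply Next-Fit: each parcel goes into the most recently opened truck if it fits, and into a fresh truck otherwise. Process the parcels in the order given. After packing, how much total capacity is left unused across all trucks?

402

P1 (24 kg) → truck 1 (remaining 176 kg)
P2 (40 kg) → truck 1 (remaining 136 kg)
P3 (39 kg) → truck 1 (remaining 97 kg)
P4 (22 kg) → truck 1 (remaining 75 kg)
P5 (45 kg) → truck 1 (remaining 30 kg)
P6 (44 kg) → truck 2 (remaining 156 kg)
P7 (56 kg) → truck 2 (remaining 100 kg)
P8 (121 kg) → truck 3 (remaining 79 kg)
P9 (130 kg) → truck 4 (remaining 70 kg)
P10 (147 kg) → truck 5 (remaining 53 kg)
P11 (32 kg) → truck 5 (remaining 21 kg)
P12 (139 kg) → truck 6 (remaining 61 kg)
P13 (120 kg) → truck 7 (remaining 80 kg)
P14 (42 kg) → truck 7 (remaining 38 kg)
P15 (57 kg) → truck 8 (remaining 143 kg)
P16 (140 kg) → truck 8 (remaining 3 kg)
8 trucks × 200 kg = 1600 kg; used 1198 kg; unused 402 kg.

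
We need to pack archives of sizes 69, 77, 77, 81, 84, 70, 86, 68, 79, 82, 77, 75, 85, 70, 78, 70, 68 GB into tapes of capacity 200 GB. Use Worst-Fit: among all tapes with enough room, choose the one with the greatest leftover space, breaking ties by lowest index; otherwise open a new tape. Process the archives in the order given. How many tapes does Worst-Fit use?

9

tape 1: place 69 GB, 131 GB left
tape 1: place 77 GB, 54 GB left
tape 2: place 77 GB, 123 GB left
tape 2: place 81 GB, 42 GB left
tape 3: place 84 GB, 116 GB left
tape 3: place 70 GB, 46 GB left
tape 4: place 86 GB, 114 GB left
tape 4: place 68 GB, 46 GB left
tape 5: place 79 GB, 121 GB left
tape 5: place 82 GB, 39 GB left
tape 6: place 77 GB, 123 GB left
tape 6: place 75 GB, 48 GB left
tape 7: place 85 GB, 115 GB left
tape 7: place 70 GB, 45 GB left
tape 8: place 78 GB, 122 GB left
tape 8: place 70 GB, 52 GB left
tape 9: place 68 GB, 132 GB left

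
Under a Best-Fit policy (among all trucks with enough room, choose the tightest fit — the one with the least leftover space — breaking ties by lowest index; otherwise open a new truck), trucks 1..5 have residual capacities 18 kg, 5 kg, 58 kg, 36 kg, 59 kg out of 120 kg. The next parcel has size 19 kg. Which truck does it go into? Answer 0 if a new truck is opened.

Trucks with room: truck 3 (58 kg), truck 4 (36 kg), truck 5 (59 kg).
Tightest fit is truck 4 with 36 kg free.

4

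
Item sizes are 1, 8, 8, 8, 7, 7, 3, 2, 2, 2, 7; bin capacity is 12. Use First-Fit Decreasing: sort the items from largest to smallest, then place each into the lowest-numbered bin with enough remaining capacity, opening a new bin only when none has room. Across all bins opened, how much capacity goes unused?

17

Sorted descending: 8, 8, 8, 7, 7, 7, 3, 2, 2, 2, 1.
8 → bin 1 (remaining 4)
8 → bin 2 (remaining 4)
8 → bin 3 (remaining 4)
7 → bin 4 (remaining 5)
7 → bin 5 (remaining 5)
7 → bin 6 (remaining 5)
3 → bin 1 (remaining 1)
2 → bin 2 (remaining 2)
2 → bin 2 (remaining 0)
2 → bin 3 (remaining 2)
1 → bin 1 (remaining 0)
6 bins × 12 = 72; used 55; unused 17.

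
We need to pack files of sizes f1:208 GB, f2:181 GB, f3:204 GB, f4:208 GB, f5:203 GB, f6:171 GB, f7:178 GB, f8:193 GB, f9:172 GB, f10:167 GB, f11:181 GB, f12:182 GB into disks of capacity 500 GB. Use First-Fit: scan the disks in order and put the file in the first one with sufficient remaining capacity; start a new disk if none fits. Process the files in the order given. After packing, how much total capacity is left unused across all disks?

752

Put f1 (208 GB) in disk 1; 292 GB remain.
Put f2 (181 GB) in disk 1; 111 GB remain.
Put f3 (204 GB) in disk 2; 296 GB remain.
Put f4 (208 GB) in disk 2; 88 GB remain.
Put f5 (203 GB) in disk 3; 297 GB remain.
Put f6 (171 GB) in disk 3; 126 GB remain.
Put f7 (178 GB) in disk 4; 322 GB remain.
Put f8 (193 GB) in disk 4; 129 GB remain.
Put f9 (172 GB) in disk 5; 328 GB remain.
Put f10 (167 GB) in disk 5; 161 GB remain.
Put f11 (181 GB) in disk 6; 319 GB remain.
Put f12 (182 GB) in disk 6; 137 GB remain.
6 disks × 500 GB = 3000 GB; used 2248 GB; unused 752 GB.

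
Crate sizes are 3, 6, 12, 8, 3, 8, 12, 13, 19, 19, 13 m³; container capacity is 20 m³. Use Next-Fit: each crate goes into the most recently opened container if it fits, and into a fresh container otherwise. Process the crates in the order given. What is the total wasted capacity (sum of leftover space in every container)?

3 m³ → container 1 (remaining 17 m³)
6 m³ → container 1 (remaining 11 m³)
12 m³ → container 2 (remaining 8 m³)
8 m³ → container 2 (remaining 0 m³)
3 m³ → container 3 (remaining 17 m³)
8 m³ → container 3 (remaining 9 m³)
12 m³ → container 4 (remaining 8 m³)
13 m³ → container 5 (remaining 7 m³)
19 m³ → container 6 (remaining 1 m³)
19 m³ → container 7 (remaining 1 m³)
13 m³ → container 8 (remaining 7 m³)
8 containers × 20 m³ = 160 m³; used 116 m³; unused 44 m³.

44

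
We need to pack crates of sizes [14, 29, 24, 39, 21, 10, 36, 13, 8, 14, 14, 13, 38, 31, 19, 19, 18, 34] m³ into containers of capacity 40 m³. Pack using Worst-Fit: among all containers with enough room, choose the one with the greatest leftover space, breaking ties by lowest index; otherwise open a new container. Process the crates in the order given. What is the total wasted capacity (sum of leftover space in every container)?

Put 14 m³ in container 1; 26 m³ remain.
Put 29 m³ in container 2; 11 m³ remain.
Put 24 m³ in container 1; 2 m³ remain.
Put 39 m³ in container 3; 1 m³ remain.
Put 21 m³ in container 4; 19 m³ remain.
Put 10 m³ in container 4; 9 m³ remain.
Put 36 m³ in container 5; 4 m³ remain.
Put 13 m³ in container 6; 27 m³ remain.
Put 8 m³ in container 6; 19 m³ remain.
Put 14 m³ in container 6; 5 m³ remain.
Put 14 m³ in container 7; 26 m³ remain.
Put 13 m³ in container 7; 13 m³ remain.
Put 38 m³ in container 8; 2 m³ remain.
Put 31 m³ in container 9; 9 m³ remain.
Put 19 m³ in container 10; 21 m³ remain.
Put 19 m³ in container 10; 2 m³ remain.
Put 18 m³ in container 11; 22 m³ remain.
Put 34 m³ in container 12; 6 m³ remain.
12 containers × 40 m³ = 480 m³; used 394 m³; unused 86 m³.

86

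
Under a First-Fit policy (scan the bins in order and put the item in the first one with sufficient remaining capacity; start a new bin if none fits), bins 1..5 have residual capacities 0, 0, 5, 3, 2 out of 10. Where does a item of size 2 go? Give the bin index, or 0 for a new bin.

3

Bins with room: bin 3 (5), bin 4 (3), bin 5 (2).
The first with room is bin 3.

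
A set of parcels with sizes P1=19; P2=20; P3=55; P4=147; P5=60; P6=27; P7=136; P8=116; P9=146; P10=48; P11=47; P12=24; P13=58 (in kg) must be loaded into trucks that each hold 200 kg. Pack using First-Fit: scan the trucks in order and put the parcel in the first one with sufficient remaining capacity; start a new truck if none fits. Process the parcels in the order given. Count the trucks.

Put P1 (19 kg) in truck 1; 181 kg remain.
Put P2 (20 kg) in truck 1; 161 kg remain.
Put P3 (55 kg) in truck 1; 106 kg remain.
Put P4 (147 kg) in truck 2; 53 kg remain.
Put P5 (60 kg) in truck 1; 46 kg remain.
Put P6 (27 kg) in truck 1; 19 kg remain.
Put P7 (136 kg) in truck 3; 64 kg remain.
Put P8 (116 kg) in truck 4; 84 kg remain.
Put P9 (146 kg) in truck 5; 54 kg remain.
Put P10 (48 kg) in truck 2; 5 kg remain.
Put P11 (47 kg) in truck 3; 17 kg remain.
Put P12 (24 kg) in truck 4; 60 kg remain.
Put P13 (58 kg) in truck 4; 2 kg remain.

5 trucks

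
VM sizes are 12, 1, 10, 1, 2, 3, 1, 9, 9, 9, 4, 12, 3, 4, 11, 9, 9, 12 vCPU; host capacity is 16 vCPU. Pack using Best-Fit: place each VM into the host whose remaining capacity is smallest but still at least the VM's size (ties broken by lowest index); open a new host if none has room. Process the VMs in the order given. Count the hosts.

10

host 1: place 12 vCPU, 4 vCPU left
host 1: place 1 vCPU, 3 vCPU left
host 2: place 10 vCPU, 6 vCPU left
host 1: place 1 vCPU, 2 vCPU left
host 1: place 2 vCPU, 0 vCPU left
host 2: place 3 vCPU, 3 vCPU left
host 2: place 1 vCPU, 2 vCPU left
host 3: place 9 vCPU, 7 vCPU left
host 4: place 9 vCPU, 7 vCPU left
host 5: place 9 vCPU, 7 vCPU left
host 3: place 4 vCPU, 3 vCPU left
host 6: place 12 vCPU, 4 vCPU left
host 3: place 3 vCPU, 0 vCPU left
host 6: place 4 vCPU, 0 vCPU left
host 7: place 11 vCPU, 5 vCPU left
host 8: place 9 vCPU, 7 vCPU left
host 9: place 9 vCPU, 7 vCPU left
host 10: place 12 vCPU, 4 vCPU left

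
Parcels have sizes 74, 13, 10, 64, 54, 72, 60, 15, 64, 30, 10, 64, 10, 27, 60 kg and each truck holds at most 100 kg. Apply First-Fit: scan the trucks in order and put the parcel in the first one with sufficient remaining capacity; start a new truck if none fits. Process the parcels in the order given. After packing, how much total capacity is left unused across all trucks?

74 kg → truck 1 (remaining 26 kg)
13 kg → truck 1 (remaining 13 kg)
10 kg → truck 1 (remaining 3 kg)
64 kg → truck 2 (remaining 36 kg)
54 kg → truck 3 (remaining 46 kg)
72 kg → truck 4 (remaining 28 kg)
60 kg → truck 5 (remaining 40 kg)
15 kg → truck 2 (remaining 21 kg)
64 kg → truck 6 (remaining 36 kg)
30 kg → truck 3 (remaining 16 kg)
10 kg → truck 2 (remaining 11 kg)
64 kg → truck 7 (remaining 36 kg)
10 kg → truck 2 (remaining 1 kg)
27 kg → truck 4 (remaining 1 kg)
60 kg → truck 8 (remaining 40 kg)
8 trucks × 100 kg = 800 kg; used 627 kg; unused 173 kg.

173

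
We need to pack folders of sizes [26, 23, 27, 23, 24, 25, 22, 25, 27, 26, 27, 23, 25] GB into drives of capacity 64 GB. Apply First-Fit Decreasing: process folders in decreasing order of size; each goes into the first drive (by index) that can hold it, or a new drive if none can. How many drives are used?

Sorted descending: 27, 27, 27, 26, 26, 25, 25, 25, 24, 23, 23, 23, 22.
drive 1: place 27 GB, 37 GB left
drive 1: place 27 GB, 10 GB left
drive 2: place 27 GB, 37 GB left
drive 2: place 26 GB, 11 GB left
drive 3: place 26 GB, 38 GB left
drive 3: place 25 GB, 13 GB left
drive 4: place 25 GB, 39 GB left
drive 4: place 25 GB, 14 GB left
drive 5: place 24 GB, 40 GB left
drive 5: place 23 GB, 17 GB left
drive 6: place 23 GB, 41 GB left
drive 6: place 23 GB, 18 GB left
drive 7: place 22 GB, 42 GB left
Final drives: [27,27] [27,26] [26,25] [25,25] [24,23] [23,23] [22].

7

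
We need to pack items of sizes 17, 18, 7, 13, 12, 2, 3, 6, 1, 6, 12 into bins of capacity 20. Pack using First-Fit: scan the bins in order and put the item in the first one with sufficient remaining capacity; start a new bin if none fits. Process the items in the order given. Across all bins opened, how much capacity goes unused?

17 → bin 1 (remaining 3)
18 → bin 2 (remaining 2)
7 → bin 3 (remaining 13)
13 → bin 3 (remaining 0)
12 → bin 4 (remaining 8)
2 → bin 1 (remaining 1)
3 → bin 4 (remaining 5)
6 → bin 5 (remaining 14)
1 → bin 1 (remaining 0)
6 → bin 5 (remaining 8)
12 → bin 6 (remaining 8)
6 bins × 20 = 120; used 97; unused 23.

23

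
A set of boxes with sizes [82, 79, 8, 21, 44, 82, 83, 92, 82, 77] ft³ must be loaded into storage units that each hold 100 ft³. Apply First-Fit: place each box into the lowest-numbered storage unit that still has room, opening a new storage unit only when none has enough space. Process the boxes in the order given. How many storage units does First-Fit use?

Put 82 ft³ in storage unit 1; 18 ft³ remain.
Put 79 ft³ in storage unit 2; 21 ft³ remain.
Put 8 ft³ in storage unit 1; 10 ft³ remain.
Put 21 ft³ in storage unit 2; 0 ft³ remain.
Put 44 ft³ in storage unit 3; 56 ft³ remain.
Put 82 ft³ in storage unit 4; 18 ft³ remain.
Put 83 ft³ in storage unit 5; 17 ft³ remain.
Put 92 ft³ in storage unit 6; 8 ft³ remain.
Put 82 ft³ in storage unit 7; 18 ft³ remain.
Put 77 ft³ in storage unit 8; 23 ft³ remain.
Final storage units: [82,8] [79,21] [44] [82] [83] [92] [82] [77].

8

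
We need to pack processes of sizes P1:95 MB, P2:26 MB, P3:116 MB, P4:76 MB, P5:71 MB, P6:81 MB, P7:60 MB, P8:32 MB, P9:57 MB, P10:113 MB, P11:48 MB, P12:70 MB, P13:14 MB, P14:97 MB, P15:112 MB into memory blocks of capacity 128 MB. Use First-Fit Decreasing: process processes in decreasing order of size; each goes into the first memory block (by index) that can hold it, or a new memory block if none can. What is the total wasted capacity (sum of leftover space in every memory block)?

212

Sorted descending: 116, 113, 112, 97, 95, 81, 76, 71, 70, 60, 57, 48, 32, 26, 14.
116 MB → memory block 1 (remaining 12 MB)
113 MB → memory block 2 (remaining 15 MB)
112 MB → memory block 3 (remaining 16 MB)
97 MB → memory block 4 (remaining 31 MB)
95 MB → memory block 5 (remaining 33 MB)
81 MB → memory block 6 (remaining 47 MB)
76 MB → memory block 7 (remaining 52 MB)
71 MB → memory block 8 (remaining 57 MB)
70 MB → memory block 9 (remaining 58 MB)
60 MB → memory block 10 (remaining 68 MB)
57 MB → memory block 8 (remaining 0 MB)
48 MB → memory block 7 (remaining 4 MB)
32 MB → memory block 5 (remaining 1 MB)
26 MB → memory block 4 (remaining 5 MB)
14 MB → memory block 2 (remaining 1 MB)
10 memory blocks × 128 MB = 1280 MB; used 1068 MB; unused 212 MB.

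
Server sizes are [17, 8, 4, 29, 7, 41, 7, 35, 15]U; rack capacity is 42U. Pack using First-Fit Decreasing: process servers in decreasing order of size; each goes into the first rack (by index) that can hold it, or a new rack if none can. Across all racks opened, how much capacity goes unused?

5

Sorted descending: 41, 35, 29, 17, 15, 8, 7, 7, 4.
Put 41U in rack 1; 1U remain.
Put 35U in rack 2; 7U remain.
Put 29U in rack 3; 13U remain.
Put 17U in rack 4; 25U remain.
Put 15U in rack 4; 10U remain.
Put 8U in rack 3; 5U remain.
Put 7U in rack 2; 0U remain.
Put 7U in rack 4; 3U remain.
Put 4U in rack 3; 1U remain.
4 racks × 42U = 168U; used 163U; unused 5U.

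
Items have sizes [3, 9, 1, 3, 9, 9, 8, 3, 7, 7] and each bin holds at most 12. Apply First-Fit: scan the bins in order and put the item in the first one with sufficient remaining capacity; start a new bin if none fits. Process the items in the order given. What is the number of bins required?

6 bins

3 → bin 1 (remaining 9)
9 → bin 1 (remaining 0)
1 → bin 2 (remaining 11)
3 → bin 2 (remaining 8)
9 → bin 3 (remaining 3)
9 → bin 4 (remaining 3)
8 → bin 2 (remaining 0)
3 → bin 3 (remaining 0)
7 → bin 5 (remaining 5)
7 → bin 6 (remaining 5)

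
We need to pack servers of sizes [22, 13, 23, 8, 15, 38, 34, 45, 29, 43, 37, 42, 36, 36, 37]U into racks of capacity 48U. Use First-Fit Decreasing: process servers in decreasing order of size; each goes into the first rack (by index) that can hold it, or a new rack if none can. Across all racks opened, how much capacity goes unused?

70

Sorted descending: 45, 43, 42, 38, 37, 37, 36, 36, 34, 29, 23, 22, 15, 13, 8.
Put 45U in rack 1; 3U remain.
Put 43U in rack 2; 5U remain.
Put 42U in rack 3; 6U remain.
Put 38U in rack 4; 10U remain.
Put 37U in rack 5; 11U remain.
Put 37U in rack 6; 11U remain.
Put 36U in rack 7; 12U remain.
Put 36U in rack 8; 12U remain.
Put 34U in rack 9; 14U remain.
Put 29U in rack 10; 19U remain.
Put 23U in rack 11; 25U remain.
Put 22U in rack 11; 3U remain.
Put 15U in rack 10; 4U remain.
Put 13U in rack 9; 1U remain.
Put 8U in rack 4; 2U remain.
11 racks × 48U = 528U; used 458U; unused 70U.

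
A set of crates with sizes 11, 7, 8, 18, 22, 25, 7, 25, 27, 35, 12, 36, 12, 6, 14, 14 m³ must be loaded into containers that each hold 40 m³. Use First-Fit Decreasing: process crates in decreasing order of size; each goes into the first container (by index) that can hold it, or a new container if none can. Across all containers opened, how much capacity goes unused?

Sorted descending: 36, 35, 27, 25, 25, 22, 18, 14, 14, 12, 12, 11, 8, 7, 7, 6.
36 m³ → container 1 (remaining 4 m³)
35 m³ → container 2 (remaining 5 m³)
27 m³ → container 3 (remaining 13 m³)
25 m³ → container 4 (remaining 15 m³)
25 m³ → container 5 (remaining 15 m³)
22 m³ → container 6 (remaining 18 m³)
18 m³ → container 6 (remaining 0 m³)
14 m³ → container 4 (remaining 1 m³)
14 m³ → container 5 (remaining 1 m³)
12 m³ → container 3 (remaining 1 m³)
12 m³ → container 7 (remaining 28 m³)
11 m³ → container 7 (remaining 17 m³)
8 m³ → container 7 (remaining 9 m³)
7 m³ → container 7 (remaining 2 m³)
7 m³ → container 8 (remaining 33 m³)
6 m³ → container 8 (remaining 27 m³)
8 containers × 40 m³ = 320 m³; used 279 m³; unused 41 m³.

41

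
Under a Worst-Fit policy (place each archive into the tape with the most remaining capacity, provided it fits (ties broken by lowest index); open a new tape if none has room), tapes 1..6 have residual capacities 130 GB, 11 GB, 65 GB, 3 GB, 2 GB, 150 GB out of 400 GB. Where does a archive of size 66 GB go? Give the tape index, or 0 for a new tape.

Tapes with room: tape 1 (130 GB), tape 6 (150 GB).
Most room is tape 6 with 150 GB free.

6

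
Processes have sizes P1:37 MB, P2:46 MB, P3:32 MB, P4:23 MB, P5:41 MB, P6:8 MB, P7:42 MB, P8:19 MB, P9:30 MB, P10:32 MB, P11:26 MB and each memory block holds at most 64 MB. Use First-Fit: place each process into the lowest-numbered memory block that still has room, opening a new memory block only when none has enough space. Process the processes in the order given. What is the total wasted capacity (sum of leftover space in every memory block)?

112

Put P1 (37 MB) in memory block 1; 27 MB remain.
Put P2 (46 MB) in memory block 2; 18 MB remain.
Put P3 (32 MB) in memory block 3; 32 MB remain.
Put P4 (23 MB) in memory block 1; 4 MB remain.
Put P5 (41 MB) in memory block 4; 23 MB remain.
Put P6 (8 MB) in memory block 2; 10 MB remain.
Put P7 (42 MB) in memory block 5; 22 MB remain.
Put P8 (19 MB) in memory block 3; 13 MB remain.
Put P9 (30 MB) in memory block 6; 34 MB remain.
Put P10 (32 MB) in memory block 6; 2 MB remain.
Put P11 (26 MB) in memory block 7; 38 MB remain.
7 memory blocks × 64 MB = 448 MB; used 336 MB; unused 112 MB.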